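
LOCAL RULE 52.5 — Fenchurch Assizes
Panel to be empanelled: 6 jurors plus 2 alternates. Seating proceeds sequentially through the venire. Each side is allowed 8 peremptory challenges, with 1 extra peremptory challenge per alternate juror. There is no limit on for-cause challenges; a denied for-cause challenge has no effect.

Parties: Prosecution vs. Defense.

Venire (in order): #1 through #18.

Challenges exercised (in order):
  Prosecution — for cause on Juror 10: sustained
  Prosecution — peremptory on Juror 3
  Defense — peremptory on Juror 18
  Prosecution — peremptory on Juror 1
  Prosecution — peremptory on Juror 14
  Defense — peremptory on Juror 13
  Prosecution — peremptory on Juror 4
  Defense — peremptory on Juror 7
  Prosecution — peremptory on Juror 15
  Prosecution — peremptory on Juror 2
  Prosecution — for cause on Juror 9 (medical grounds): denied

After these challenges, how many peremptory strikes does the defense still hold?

Defense allotment: 8 base + 1 × 2 alternates = 10.
Defense peremptories used: #18, #13, #7 — 3.
Remaining: 10 − 3 = 7.

7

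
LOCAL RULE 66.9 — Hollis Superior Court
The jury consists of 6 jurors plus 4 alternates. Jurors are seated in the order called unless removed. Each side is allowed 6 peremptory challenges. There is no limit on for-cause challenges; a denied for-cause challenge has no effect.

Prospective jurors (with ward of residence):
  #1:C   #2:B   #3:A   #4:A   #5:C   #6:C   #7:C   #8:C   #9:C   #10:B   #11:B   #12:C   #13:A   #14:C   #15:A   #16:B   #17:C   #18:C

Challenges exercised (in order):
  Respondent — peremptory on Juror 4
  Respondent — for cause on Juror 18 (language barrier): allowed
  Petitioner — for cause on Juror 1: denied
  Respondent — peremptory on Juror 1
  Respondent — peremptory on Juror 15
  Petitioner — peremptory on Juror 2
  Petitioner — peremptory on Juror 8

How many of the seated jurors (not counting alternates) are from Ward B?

1

Removed: #1, #2, #4, #8, #15, #18.
Seated jurors 1–6: #3, #5, #6, #7, #9, #10 (alternates #11, #12, #13, #14 not counted).
Of those, in Ward B: #10 → 1.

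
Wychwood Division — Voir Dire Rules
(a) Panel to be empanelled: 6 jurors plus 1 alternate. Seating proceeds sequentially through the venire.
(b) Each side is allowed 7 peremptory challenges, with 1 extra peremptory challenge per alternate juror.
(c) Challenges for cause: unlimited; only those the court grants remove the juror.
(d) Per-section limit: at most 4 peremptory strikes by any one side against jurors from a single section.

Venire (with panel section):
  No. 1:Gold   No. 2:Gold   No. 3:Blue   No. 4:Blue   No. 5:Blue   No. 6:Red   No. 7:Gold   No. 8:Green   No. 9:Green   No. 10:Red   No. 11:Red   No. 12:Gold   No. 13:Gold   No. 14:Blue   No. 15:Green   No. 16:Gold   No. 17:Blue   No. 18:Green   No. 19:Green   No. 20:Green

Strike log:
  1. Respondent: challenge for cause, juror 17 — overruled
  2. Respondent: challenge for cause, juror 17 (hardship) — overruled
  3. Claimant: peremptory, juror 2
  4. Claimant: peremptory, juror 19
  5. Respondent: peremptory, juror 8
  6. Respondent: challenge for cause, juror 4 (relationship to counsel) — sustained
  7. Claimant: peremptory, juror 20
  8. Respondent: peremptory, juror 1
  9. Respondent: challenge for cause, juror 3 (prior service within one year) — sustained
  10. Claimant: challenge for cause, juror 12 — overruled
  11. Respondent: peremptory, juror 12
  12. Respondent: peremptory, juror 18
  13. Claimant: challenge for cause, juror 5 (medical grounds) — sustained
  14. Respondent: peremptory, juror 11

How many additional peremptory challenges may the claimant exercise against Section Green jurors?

Claimant peremptories so far: #2, #19, #20 — 3 of 8 used, 5 left overall.
Against Section Green: #19, #20 — 2 used; per-section cap 4 leaves 2.
Binding limit: min(5, 2) = 2.

2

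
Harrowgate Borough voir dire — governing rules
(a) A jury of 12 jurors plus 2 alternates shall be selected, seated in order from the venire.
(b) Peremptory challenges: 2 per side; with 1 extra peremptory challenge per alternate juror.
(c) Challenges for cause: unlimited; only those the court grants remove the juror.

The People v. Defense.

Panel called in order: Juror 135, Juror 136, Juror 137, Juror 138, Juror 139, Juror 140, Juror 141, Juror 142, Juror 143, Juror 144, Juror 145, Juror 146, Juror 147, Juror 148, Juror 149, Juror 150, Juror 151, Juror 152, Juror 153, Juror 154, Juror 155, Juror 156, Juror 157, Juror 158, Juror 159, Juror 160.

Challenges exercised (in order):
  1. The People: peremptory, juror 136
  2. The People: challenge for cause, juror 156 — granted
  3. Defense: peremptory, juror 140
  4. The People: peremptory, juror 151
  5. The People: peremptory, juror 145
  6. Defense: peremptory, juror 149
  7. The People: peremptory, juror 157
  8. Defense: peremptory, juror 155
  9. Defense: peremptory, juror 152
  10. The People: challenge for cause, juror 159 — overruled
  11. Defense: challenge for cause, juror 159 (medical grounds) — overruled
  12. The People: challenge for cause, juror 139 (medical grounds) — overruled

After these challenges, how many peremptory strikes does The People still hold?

The People allotment: 2 base + 1 × 2 alternates = 4.
The People peremptories used: #136, #151, #145, #157 — 4 (for-cause on #156, #159, #139 don't count).
Remaining: 4 − 4 = 0.

0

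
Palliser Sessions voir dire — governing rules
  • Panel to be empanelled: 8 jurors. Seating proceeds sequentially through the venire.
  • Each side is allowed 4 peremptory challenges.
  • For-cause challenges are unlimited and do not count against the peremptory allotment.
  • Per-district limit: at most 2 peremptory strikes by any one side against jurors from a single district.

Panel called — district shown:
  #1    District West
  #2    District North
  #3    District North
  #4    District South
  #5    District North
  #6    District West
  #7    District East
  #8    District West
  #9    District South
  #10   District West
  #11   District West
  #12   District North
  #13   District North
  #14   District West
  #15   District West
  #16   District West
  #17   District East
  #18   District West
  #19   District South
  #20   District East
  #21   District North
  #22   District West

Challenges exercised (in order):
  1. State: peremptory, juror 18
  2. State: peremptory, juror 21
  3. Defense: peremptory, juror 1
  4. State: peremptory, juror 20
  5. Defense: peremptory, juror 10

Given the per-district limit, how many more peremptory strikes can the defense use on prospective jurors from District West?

Defense peremptories so far: #1, #10 — 2 of 4 used, 2 left overall.
Against District West: #1, #10 — 2 used; per-district cap 2 leaves 0.
Binding limit: min(2, 0) = 0.

0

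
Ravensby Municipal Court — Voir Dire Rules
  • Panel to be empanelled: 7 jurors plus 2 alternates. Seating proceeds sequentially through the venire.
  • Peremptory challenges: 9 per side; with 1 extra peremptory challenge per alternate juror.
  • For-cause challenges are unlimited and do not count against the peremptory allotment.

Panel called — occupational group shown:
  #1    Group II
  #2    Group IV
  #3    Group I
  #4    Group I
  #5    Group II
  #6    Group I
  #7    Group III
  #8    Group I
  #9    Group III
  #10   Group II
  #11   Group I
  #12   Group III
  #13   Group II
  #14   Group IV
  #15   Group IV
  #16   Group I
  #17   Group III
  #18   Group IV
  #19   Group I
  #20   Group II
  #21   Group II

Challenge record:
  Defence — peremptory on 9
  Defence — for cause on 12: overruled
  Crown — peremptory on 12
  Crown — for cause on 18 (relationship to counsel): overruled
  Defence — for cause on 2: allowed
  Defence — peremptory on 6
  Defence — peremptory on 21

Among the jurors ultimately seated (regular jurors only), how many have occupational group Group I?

Removed: #2, #6, #9, #12, #21.
Seated jurors 1–7: #1, #3, #4, #5, #7, #8, #10 (alternates #11, #13 not counted).
Of those, in Group I: #3, #4, #8 → 3.

3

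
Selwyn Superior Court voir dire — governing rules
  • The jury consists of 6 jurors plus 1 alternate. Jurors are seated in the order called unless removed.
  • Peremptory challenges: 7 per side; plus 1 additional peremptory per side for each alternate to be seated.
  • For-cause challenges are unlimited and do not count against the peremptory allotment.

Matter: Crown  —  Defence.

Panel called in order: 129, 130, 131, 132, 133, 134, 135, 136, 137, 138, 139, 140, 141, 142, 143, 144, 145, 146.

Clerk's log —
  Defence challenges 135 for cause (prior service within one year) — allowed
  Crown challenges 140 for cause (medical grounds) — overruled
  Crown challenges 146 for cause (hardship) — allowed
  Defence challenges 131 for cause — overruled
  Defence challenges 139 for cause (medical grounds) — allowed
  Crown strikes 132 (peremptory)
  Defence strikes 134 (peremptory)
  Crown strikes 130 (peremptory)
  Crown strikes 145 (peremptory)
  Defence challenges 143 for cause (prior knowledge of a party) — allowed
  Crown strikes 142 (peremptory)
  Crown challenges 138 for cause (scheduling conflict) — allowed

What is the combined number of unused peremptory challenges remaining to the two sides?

Crown allotment: 7 base + 1 × 1 alternate = 8. Defence allotment: 7 base + 1 × 1 alternate = 8.
Crown peremptories used: #132, #130, #145, #142 — 4 (for-cause on #140, #146, #138 don't count).
Defence peremptories used: #134 — 1 (for-cause on #135, #131, #139, #143 don't count).
Remaining: (8 − 4) + (8 − 1) = 11.

11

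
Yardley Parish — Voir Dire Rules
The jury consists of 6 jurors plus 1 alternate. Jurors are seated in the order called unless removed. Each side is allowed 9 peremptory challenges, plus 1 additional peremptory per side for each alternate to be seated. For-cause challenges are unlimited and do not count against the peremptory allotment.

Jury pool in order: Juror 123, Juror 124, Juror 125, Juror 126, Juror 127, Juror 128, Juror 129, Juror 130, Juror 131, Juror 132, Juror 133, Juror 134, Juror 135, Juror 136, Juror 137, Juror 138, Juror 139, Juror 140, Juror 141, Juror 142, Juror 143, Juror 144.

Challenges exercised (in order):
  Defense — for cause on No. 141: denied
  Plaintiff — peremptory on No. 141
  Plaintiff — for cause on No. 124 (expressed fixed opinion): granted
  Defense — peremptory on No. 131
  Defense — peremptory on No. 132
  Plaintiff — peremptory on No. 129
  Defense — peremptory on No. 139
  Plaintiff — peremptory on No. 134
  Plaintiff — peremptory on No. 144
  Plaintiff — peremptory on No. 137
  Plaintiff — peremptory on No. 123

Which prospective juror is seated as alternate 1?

135

Removed: #123, #124, #129, #131, #132, #134, #137, #139, #141, #144.
Filling seats in venire order through position 7: #125, #126, #127, #128, #130, #133, #135.
So alternate 1 is #135.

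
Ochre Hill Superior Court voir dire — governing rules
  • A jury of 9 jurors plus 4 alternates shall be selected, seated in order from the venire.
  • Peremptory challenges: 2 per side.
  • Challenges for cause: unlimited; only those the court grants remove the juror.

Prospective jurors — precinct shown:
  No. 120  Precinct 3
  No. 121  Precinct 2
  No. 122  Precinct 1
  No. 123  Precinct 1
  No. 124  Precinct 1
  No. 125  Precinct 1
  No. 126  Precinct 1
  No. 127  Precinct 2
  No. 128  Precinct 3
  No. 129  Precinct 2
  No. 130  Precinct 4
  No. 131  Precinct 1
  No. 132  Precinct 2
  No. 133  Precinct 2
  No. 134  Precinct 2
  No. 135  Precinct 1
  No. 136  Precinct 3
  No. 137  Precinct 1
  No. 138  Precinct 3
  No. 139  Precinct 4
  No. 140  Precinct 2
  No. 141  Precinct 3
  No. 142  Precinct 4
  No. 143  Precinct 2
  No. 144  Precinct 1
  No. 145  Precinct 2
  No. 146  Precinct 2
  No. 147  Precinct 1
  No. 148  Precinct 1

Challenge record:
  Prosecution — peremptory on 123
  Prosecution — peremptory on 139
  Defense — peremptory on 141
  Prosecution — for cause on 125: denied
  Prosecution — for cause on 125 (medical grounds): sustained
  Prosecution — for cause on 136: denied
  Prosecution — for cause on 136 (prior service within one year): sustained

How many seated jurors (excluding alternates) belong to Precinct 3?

Removed: #123, #125, #136, #139, #141.
Seated jurors 1–9: #120, #121, #122, #124, #126, #127, #128, #129, #130 (alternates #131, #132, #133, #134 not counted).
Of those, in Precinct 3: #120, #128 → 2.

2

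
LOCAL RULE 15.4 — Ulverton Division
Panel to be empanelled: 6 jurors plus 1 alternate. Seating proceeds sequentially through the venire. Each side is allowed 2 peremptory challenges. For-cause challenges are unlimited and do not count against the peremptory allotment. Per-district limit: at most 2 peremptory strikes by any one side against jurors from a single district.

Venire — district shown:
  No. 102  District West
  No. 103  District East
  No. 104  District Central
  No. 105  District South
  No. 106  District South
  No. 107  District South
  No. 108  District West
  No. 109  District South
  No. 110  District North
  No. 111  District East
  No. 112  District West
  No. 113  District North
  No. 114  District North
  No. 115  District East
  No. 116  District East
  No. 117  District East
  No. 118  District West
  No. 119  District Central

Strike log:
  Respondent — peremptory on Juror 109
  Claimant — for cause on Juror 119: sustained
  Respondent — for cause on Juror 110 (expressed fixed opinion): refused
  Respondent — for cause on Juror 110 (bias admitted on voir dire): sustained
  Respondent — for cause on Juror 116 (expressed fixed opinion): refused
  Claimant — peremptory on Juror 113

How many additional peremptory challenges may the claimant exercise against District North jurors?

1

Claimant peremptories so far: #113 — 1 of 2 used, 1 left overall.
Against District North: #113 — 1 used; per-district cap 2 leaves 1.
Binding limit: min(1, 1) = 1.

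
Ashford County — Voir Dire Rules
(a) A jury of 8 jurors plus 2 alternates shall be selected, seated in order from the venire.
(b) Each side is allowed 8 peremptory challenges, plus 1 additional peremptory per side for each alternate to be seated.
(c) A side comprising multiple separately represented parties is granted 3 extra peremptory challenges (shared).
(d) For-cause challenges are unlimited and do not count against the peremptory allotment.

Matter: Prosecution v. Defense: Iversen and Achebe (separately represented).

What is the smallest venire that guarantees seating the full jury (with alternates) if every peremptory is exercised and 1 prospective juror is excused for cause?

34

Seats to fill: 8 + 2 alternates = 10.
Peremptories — Prosecution: 8 + 1×2 = 10; Defense: 8 + 1×2 + 3 = 13; total 23.
For-cause removals: 1.
Minimum venire: 10 + 23 + 1 = 34.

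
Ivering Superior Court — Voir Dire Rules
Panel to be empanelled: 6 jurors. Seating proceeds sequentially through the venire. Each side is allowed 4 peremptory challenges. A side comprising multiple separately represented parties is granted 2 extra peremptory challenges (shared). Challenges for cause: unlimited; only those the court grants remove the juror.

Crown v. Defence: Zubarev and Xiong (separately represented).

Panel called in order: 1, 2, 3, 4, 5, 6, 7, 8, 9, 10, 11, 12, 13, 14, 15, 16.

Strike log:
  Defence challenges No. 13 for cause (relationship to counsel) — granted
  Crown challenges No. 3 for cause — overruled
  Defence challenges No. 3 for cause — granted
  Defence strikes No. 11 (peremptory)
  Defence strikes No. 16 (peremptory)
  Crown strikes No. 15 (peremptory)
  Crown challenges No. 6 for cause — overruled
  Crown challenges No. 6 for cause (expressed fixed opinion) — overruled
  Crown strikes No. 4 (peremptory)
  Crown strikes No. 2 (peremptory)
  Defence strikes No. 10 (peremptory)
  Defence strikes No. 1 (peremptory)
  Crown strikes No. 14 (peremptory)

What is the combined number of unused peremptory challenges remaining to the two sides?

2

Crown allotment: 4. Defence allotment: 4 base + 2 multi-party = 6.
Crown peremptories used: #15, #4, #2, #14 — 4 (for-cause on #3, #6, #6 don't count).
Defence peremptories used: #11, #16, #10, #1 — 4 (for-cause on #13, #3 don't count).
Remaining: (4 − 4) + (6 − 4) = 2.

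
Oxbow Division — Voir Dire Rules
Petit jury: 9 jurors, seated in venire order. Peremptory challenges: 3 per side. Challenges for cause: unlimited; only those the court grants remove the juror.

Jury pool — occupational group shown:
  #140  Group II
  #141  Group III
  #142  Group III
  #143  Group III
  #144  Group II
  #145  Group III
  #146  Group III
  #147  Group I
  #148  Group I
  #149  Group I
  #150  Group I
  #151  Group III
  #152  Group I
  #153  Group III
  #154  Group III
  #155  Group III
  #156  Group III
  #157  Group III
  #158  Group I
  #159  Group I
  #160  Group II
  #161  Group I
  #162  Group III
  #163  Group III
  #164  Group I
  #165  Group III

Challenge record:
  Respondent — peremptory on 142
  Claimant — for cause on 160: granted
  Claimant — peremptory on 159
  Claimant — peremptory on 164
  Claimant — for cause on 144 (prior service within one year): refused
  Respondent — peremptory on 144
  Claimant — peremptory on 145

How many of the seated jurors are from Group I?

4

Removed: #142, #144, #145, #159, #160, #164.
Seated jurors 1–9: #140, #141, #143, #146, #147, #148, #149, #150, #151.
Of those, in Group I: #147, #148, #149, #150 → 4.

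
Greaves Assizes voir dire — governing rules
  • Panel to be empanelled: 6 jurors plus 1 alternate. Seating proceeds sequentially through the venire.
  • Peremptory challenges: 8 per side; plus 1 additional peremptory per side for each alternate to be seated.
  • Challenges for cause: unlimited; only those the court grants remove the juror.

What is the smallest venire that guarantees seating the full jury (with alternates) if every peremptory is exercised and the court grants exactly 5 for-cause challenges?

30

Seats to fill: 6 + 1 alternates = 7.
Peremptories: 8 + 1×1 = 9 per side × 2 sides = 18.
For-cause removals: 5.
Minimum venire: 7 + 18 + 5 = 30.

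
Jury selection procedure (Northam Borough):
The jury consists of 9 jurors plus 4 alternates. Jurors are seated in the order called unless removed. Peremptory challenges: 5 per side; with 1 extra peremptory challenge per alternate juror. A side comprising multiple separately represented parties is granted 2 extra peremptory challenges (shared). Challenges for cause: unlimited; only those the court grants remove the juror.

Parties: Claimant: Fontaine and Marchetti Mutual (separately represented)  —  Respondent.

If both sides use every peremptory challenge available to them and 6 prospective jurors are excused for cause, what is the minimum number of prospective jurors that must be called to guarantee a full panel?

Seats to fill: 9 + 4 alternates = 13.
Peremptories — Claimant: 5 + 1×4 + 2 = 11; Respondent: 5 + 1×4 = 9; total 20.
For-cause removals: 6.
Minimum venire: 13 + 20 + 6 = 39.

39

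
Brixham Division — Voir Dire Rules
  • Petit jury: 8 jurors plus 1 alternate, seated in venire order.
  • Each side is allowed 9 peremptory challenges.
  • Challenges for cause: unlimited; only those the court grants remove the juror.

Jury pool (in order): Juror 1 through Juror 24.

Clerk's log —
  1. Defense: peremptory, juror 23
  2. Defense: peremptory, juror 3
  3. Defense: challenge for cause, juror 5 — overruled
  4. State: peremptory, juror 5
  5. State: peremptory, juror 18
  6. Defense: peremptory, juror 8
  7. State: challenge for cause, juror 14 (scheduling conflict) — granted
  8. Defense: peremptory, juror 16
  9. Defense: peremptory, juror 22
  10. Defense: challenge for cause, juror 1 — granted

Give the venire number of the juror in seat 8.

12

Removed: #1, #3, #5, #8, #14, #16, #18, #22, #23.
Seating in order: seats 1–8 → #2, #4, #6, #7, #9, #10, #11, #12; alternates → #13.
So seat 8 is #12.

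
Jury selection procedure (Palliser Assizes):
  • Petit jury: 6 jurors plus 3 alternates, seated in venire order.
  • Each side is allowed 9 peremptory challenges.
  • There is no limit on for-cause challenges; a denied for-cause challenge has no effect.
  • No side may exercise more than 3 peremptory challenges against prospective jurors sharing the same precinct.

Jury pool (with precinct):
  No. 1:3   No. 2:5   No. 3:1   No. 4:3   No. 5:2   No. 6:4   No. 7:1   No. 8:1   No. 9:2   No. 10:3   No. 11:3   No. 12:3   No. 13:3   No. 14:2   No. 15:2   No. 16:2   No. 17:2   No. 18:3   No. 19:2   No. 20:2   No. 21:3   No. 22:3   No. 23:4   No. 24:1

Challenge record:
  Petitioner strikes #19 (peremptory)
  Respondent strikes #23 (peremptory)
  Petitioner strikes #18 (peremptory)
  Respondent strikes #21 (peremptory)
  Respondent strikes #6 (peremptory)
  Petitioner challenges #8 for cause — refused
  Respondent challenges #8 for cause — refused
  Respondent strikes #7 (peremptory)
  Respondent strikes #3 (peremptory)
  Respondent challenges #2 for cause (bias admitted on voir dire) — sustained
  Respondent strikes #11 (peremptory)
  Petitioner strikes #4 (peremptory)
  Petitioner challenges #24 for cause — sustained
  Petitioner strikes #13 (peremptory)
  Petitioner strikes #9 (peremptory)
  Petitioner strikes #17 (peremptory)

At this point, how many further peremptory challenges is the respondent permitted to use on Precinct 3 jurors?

Respondent peremptories so far: #23, #21, #6, #7, #3, #11 — 6 of 9 used, 3 left overall.
Against Precinct 3: #21, #11 — 2 used; per-precinct cap 3 leaves 1.
Binding limit: min(3, 1) = 1.

1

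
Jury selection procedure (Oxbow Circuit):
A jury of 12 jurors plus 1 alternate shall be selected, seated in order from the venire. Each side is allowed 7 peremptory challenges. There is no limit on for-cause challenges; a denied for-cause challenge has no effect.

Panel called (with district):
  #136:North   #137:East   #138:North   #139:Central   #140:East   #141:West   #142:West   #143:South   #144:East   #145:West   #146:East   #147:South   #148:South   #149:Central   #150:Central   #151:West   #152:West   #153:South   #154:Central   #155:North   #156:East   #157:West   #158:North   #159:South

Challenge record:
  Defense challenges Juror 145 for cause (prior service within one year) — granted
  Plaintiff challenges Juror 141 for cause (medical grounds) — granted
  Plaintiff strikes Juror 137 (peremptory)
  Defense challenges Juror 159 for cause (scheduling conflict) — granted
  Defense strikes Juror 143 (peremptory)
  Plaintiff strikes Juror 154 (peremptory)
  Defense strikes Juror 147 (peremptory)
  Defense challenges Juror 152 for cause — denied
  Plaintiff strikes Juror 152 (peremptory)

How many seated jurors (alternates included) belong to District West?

2

Removed: #137, #141, #143, #145, #147, #152, #154, #159.
Seated (13 incl. alternates): #136, #138, #139, #140, #142, #144, #146, #148, #149, #150, #151, #153, #155.
Of those, in District West: #142, #151 → 2.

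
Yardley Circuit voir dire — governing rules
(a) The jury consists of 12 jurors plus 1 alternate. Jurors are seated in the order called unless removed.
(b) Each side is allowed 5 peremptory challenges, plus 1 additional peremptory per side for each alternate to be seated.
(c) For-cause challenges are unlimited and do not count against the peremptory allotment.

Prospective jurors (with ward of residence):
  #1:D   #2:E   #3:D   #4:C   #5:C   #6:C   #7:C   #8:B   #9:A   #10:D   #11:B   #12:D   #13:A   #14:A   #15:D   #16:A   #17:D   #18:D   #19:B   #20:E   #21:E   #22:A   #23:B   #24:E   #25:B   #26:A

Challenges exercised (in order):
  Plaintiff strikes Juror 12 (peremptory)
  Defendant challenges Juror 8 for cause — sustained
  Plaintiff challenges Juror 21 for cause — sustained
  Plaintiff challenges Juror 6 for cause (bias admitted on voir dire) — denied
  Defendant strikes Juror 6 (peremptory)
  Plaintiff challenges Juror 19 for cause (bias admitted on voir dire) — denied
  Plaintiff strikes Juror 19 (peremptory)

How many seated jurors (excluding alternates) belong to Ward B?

1

Removed: #6, #8, #12, #19, #21.
Seated jurors 1–12: #1, #2, #3, #4, #5, #7, #9, #10, #11, #13, #14, #15 (alternates #16 not counted).
Of those, in Ward B: #11 → 1.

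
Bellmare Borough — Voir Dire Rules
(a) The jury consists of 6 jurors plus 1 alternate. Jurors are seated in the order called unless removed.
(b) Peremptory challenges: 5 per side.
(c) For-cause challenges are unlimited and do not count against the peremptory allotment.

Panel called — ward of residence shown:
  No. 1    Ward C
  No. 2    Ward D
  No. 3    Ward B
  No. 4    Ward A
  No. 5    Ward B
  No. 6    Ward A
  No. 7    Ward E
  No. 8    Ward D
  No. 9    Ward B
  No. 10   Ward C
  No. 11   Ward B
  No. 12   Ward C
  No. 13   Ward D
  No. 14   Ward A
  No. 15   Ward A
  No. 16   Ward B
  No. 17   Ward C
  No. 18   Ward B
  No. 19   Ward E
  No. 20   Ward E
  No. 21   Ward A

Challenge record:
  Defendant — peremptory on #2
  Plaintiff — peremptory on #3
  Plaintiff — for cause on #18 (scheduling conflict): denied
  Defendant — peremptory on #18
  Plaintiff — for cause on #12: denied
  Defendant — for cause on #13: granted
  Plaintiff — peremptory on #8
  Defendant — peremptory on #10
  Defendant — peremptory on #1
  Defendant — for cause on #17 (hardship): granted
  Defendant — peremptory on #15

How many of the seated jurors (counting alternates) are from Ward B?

3

Removed: #1, #2, #3, #8, #10, #13, #15, #17, #18.
Seated (7 incl. alternates): #4, #5, #6, #7, #9, #11, #12.
Of those, in Ward B: #5, #9, #11 → 3.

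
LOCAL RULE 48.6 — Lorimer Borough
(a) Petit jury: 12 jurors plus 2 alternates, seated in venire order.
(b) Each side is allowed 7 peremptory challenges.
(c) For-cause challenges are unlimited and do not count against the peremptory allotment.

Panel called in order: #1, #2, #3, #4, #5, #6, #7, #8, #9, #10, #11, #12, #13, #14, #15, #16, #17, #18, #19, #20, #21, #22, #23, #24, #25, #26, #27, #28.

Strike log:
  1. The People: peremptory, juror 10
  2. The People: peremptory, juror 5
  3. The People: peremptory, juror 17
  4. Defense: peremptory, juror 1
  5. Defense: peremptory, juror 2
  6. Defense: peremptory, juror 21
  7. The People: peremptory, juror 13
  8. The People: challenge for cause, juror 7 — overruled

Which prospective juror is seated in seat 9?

14

Removed: #1, #2, #5, #10, #13, #17, #21. (#7 stays — for-cause denied.)
Seating in order: seats 1–12 → #3, #4, #6, #7, #8, #9, #11, #12, #14, #15, #16, #18; alternates → #19, #20.
So seat 9 is #14.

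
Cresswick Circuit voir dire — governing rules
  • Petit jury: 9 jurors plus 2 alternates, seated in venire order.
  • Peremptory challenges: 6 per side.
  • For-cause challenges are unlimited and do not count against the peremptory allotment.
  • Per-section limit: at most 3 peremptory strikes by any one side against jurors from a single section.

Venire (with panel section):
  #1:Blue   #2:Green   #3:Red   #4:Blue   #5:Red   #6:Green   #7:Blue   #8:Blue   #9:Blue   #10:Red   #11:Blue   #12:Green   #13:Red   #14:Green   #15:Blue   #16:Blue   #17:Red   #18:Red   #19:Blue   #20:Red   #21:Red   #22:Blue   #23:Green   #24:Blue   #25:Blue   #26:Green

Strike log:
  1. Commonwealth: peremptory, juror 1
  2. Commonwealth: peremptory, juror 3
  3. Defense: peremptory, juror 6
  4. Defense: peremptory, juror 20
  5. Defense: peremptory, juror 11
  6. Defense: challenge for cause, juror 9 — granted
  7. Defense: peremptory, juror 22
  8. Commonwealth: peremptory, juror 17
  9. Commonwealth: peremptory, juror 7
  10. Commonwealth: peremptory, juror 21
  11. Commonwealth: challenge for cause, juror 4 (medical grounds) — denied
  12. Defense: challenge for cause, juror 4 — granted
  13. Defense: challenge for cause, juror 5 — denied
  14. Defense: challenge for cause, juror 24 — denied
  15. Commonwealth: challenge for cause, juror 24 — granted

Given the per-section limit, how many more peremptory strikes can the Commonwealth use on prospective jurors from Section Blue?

1

Commonwealth peremptories so far: #1, #3, #17, #7, #21 — 5 of 6 used, 1 left overall.
Against Section Blue: #1, #7 — 2 used; per-section cap 3 leaves 1.
Binding limit: min(1, 1) = 1.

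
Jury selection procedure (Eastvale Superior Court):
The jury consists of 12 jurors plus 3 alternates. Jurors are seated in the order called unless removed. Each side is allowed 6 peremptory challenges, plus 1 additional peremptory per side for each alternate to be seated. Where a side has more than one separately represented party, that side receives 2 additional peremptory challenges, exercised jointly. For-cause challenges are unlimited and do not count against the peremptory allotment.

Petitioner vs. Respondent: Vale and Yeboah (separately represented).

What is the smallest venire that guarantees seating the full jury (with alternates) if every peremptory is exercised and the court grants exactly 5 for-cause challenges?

Seats to fill: 12 + 3 alternates = 15.
Peremptories — Petitioner: 6 + 1×3 = 9; Respondent: 6 + 1×3 + 2 = 11; total 20.
For-cause removals: 5.
Minimum venire: 15 + 20 + 5 = 40.

40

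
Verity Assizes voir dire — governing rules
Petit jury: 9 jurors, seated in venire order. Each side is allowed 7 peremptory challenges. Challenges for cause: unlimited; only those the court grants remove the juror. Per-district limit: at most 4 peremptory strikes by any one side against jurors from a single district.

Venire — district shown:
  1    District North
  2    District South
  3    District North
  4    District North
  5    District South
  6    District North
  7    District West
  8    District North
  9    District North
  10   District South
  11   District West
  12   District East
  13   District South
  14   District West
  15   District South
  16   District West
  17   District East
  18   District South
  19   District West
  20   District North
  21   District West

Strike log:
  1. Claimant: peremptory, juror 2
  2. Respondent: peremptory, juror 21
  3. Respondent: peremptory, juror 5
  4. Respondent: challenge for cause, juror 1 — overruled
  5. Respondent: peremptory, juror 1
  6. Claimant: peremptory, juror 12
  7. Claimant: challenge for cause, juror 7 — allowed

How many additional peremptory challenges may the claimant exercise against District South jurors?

3

Claimant peremptories so far: #2, #12 — 2 of 7 used, 5 left overall.
Against District South: #2 — 1 used; per-district cap 4 leaves 3.
Binding limit: min(5, 3) = 3.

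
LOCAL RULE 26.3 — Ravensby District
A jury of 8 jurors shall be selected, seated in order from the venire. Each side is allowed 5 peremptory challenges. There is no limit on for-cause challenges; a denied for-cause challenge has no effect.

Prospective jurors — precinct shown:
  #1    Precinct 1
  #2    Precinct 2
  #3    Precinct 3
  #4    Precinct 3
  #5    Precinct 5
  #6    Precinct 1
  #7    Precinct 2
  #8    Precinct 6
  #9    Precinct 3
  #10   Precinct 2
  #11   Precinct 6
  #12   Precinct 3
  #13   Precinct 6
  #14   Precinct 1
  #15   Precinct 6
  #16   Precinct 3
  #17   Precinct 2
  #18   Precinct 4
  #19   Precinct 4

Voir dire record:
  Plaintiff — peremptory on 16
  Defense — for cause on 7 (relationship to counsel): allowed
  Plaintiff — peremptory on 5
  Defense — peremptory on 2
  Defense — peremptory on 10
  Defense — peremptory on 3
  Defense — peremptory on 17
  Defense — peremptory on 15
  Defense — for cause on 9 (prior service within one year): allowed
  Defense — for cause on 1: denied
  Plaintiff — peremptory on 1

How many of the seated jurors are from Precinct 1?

2

Removed: #1, #2, #3, #5, #7, #9, #10, #15, #16, #17.
Seated jurors 1–8: #4, #6, #8, #11, #12, #13, #14, #18.
Of those, in Precinct 1: #6, #14 → 2.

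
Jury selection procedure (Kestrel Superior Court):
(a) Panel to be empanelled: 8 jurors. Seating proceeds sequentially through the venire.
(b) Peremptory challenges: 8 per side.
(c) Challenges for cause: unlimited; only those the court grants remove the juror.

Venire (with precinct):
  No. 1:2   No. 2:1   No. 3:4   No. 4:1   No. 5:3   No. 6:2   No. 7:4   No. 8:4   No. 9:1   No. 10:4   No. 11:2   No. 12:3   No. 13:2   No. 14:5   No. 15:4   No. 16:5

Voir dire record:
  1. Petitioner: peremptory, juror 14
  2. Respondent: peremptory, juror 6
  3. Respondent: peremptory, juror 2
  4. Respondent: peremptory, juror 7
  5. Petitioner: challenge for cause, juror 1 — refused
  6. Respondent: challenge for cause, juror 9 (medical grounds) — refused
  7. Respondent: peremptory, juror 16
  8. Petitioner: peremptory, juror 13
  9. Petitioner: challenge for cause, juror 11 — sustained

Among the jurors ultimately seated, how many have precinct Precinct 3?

2

Removed: #2, #6, #7, #11, #13, #14, #16.
Seated jurors 1–8: #1, #3, #4, #5, #8, #9, #10, #12.
Of those, in Precinct 3: #5, #12 → 2.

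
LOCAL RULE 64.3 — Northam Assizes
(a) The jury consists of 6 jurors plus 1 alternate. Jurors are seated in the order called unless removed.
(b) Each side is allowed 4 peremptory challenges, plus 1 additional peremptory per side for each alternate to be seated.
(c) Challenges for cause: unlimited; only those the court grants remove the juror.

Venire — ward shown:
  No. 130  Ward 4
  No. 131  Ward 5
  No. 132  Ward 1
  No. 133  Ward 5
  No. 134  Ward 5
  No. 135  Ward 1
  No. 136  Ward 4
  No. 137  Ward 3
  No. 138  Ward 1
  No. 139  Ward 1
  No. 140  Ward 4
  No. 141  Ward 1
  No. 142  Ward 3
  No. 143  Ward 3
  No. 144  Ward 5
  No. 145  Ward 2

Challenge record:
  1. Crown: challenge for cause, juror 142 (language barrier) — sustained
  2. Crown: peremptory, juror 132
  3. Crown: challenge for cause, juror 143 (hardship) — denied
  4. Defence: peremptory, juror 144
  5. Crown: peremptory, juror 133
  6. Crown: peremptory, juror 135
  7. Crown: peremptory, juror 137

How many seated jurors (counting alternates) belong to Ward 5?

2

Removed: #132, #133, #135, #137, #142, #144.
Seated (7 incl. alternates): #130, #131, #134, #136, #138, #139, #140.
Of those, in Ward 5: #131, #134 → 2.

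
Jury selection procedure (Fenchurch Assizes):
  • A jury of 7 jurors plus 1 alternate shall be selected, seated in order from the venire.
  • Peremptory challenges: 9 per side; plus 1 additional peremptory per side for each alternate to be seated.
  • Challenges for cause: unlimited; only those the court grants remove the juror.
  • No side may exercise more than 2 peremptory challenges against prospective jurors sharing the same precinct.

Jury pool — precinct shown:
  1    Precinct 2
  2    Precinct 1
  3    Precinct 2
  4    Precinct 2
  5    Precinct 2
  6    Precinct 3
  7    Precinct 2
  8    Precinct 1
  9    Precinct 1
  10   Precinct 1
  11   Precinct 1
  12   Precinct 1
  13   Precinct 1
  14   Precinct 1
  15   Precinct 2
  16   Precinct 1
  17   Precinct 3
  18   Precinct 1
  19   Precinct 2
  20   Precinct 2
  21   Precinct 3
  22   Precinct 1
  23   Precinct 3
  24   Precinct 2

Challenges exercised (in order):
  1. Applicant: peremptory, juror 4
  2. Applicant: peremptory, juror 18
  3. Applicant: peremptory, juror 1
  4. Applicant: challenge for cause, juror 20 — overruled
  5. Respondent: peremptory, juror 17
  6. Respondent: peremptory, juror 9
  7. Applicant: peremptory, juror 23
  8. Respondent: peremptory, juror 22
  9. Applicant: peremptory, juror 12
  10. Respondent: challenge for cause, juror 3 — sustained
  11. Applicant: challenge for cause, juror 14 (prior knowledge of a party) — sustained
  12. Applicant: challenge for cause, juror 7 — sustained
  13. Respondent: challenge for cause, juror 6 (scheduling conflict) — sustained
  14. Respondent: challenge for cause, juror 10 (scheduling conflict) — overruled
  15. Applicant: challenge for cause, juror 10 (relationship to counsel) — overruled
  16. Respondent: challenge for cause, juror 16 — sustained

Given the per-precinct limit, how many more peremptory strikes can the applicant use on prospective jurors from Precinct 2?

Applicant peremptories so far: #4, #18, #1, #23, #12 — 5 of 10 used, 5 left overall.
Against Precinct 2: #4, #1 — 2 used; per-precinct cap 2 leaves 0.
Binding limit: min(5, 0) = 0.

0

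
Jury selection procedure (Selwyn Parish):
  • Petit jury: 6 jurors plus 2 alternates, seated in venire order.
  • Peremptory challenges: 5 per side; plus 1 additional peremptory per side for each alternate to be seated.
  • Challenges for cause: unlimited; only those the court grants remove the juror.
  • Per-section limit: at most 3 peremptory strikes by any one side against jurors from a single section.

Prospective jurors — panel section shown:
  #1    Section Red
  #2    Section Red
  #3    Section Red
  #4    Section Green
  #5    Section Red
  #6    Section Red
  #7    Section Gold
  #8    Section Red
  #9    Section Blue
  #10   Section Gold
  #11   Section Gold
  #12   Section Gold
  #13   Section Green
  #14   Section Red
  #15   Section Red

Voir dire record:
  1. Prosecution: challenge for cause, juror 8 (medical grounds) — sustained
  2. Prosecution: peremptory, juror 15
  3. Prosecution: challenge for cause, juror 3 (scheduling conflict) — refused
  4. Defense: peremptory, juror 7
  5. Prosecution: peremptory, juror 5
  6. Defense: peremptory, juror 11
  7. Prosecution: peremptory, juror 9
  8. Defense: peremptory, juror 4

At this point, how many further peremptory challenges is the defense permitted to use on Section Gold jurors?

1

Defense peremptories so far: #7, #11, #4 — 3 of 7 used, 4 left overall.
Against Section Gold: #7, #11 — 2 used; per-section cap 3 leaves 1.
Binding limit: min(4, 1) = 1.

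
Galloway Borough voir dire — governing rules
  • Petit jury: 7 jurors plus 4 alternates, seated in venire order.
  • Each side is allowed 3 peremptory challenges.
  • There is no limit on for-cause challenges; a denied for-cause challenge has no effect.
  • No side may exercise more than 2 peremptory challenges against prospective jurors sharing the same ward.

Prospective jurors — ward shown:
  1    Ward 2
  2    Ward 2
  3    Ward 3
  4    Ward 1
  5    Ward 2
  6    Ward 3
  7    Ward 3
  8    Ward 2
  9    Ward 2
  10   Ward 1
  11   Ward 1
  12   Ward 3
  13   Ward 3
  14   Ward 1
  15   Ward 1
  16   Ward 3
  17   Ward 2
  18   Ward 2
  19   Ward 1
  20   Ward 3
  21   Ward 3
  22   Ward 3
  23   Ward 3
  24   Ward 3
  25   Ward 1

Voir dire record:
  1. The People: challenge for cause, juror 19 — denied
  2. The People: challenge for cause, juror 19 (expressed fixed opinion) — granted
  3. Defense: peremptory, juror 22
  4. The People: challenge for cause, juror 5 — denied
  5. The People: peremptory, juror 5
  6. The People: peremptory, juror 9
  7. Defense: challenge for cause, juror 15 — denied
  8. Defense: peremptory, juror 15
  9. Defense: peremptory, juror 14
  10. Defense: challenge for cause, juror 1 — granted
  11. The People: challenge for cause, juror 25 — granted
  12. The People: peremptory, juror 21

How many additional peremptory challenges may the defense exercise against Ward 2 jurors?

0

Defense peremptories so far: #22, #15, #14 — 3 of 3 used, 0 left overall.
Against Ward 2: none yet — per-ward cap 2 leaves 2.
Binding limit: min(0, 2) = 0.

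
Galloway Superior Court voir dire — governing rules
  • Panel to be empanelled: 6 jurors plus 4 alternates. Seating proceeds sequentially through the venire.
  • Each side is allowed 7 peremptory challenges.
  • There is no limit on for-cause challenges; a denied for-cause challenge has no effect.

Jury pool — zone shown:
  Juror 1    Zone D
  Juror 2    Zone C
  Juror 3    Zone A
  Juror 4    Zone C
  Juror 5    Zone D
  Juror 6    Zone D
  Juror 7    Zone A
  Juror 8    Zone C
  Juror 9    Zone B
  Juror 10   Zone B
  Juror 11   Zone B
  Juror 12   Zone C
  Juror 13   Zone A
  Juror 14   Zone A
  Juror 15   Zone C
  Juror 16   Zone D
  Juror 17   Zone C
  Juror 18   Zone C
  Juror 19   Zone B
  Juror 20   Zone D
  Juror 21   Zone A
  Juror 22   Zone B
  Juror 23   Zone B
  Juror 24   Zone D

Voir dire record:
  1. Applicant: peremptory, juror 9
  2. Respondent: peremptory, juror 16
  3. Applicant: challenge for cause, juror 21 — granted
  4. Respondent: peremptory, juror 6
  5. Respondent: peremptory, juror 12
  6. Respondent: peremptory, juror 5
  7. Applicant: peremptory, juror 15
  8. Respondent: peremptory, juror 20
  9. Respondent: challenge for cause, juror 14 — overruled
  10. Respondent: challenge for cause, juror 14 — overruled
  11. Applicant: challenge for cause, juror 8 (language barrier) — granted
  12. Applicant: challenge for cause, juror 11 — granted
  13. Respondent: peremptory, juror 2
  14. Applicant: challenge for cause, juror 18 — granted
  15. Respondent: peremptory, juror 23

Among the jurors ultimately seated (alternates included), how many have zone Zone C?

2

Removed: #2, #5, #6, #8, #9, #11, #12, #15, #16, #18, #20, #21, #23.
Seated (10 incl. alternates): #1, #3, #4, #7, #10, #13, #14, #17, #19, #22.
Of those, in Zone C: #4, #17 → 2.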